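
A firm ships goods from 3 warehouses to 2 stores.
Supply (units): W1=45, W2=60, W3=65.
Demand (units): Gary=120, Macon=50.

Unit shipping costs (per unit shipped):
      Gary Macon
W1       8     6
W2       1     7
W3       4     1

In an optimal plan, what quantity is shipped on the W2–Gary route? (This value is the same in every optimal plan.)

Optimal shipments:
  W1->Gary: 45 × 8 = 360
  W2->Gary: 60 × 1 = 60
  W3->Gary: 15 × 4 = 60
  W3->Macon: 50 × 1 = 50
Total cost = 530.
So W2→Gary carries 60 units.

60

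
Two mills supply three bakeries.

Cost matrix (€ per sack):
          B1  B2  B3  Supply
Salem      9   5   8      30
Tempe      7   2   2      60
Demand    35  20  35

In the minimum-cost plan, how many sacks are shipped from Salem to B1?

30

The minimum-cost plan:
  Salem–B1: 30 × €9 = €270
  Tempe–B1: 5 × €7 = €35
  Tempe–B2: 20 × €2 = €40
  Tempe–B3: 35 × €2 = €70
Total cost = €415.
So Salem→B1 carries 30 sacks.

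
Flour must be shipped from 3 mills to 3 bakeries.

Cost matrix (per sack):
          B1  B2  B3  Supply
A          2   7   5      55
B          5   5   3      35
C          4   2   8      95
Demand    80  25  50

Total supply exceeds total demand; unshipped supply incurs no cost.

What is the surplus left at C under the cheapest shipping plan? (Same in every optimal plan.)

Minimum-cost shipments:
  A→B1: 40 sacks
  A→B3: 15 sacks
  B→B3: 35 sacks
  C→B1: 40 sacks
  C→B2: 25 sacks
Total cost = 470.
C ships 65 of its 95, leaving 30.

30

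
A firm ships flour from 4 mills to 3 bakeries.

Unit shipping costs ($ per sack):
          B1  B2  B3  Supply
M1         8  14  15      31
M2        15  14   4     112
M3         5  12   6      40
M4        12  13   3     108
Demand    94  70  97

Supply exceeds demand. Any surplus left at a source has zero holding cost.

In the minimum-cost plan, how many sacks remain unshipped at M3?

0

An optimal plan:
  M1 to B1: 31 × $8 = $248
  M2 to B2: 70 × $14 = $980
  M2 to B3: 12 × $4 = $48
  M3 to B1: 40 × $5 = $200
  M4 to B1: 23 × $12 = $276
  M4 to B3: 85 × $3 = $255
Total cost = $2007.
M3 ships 40 of its 40, leaving 0.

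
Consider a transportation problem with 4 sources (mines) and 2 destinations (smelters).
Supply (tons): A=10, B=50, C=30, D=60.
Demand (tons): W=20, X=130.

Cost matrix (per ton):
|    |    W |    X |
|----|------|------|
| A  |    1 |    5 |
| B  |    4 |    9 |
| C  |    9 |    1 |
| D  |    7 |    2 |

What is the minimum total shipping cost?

One minimum-cost allocation:
  A->X: 10 × 5 = 50
  B->W: 20 × 4 = 80
  B->X: 30 × 9 = 270
  C->X: 30 × 1 = 30
  D->X: 60 × 2 = 120
Total = 50 + 80 + 270 + 30 + 120 = 550.
(Supply check: A ships 10; B ships 50; C ships 30; D ships 60.)

550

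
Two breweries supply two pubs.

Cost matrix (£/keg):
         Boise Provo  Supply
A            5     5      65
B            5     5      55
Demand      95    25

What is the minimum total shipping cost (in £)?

A cheapest plan:
  A–Boise: 40 × £5 = £200
  A–Provo: 25 × £5 = £125
  B–Boise: 55 × £5 = £275
Total = 200 + 125 + 275 = £600.
(Supply check: A ships 65; B ships 55.)

600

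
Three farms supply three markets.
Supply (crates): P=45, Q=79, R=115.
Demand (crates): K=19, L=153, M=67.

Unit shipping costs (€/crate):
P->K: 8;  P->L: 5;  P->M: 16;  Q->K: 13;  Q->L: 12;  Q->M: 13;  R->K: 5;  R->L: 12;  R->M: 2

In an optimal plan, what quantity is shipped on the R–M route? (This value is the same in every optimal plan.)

67

Solving gives:
  P→L: 45 × €5 = €225
  Q→L: 79 × €12 = €948
  R→K: 19 × €5 = €95
  R→L: 29 × €12 = €348
  R→M: 67 × €2 = €134
Total cost = €1750.
So R→M carries 67 crates.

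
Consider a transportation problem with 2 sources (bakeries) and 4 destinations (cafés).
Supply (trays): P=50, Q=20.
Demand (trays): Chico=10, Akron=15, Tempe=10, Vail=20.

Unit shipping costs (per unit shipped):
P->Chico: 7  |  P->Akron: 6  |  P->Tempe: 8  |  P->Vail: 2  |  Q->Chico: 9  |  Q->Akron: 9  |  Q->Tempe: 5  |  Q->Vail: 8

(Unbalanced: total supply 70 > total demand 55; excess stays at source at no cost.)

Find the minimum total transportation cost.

Optimal allocation:
  P–Chico: 10 × 7 = 70
  P–Akron: 15 × 6 = 90
  P–Vail: 20 × 2 = 40
  Q–Tempe: 10 × 5 = 50
Total = 70 + 90 + 40 + 50 = 250.

250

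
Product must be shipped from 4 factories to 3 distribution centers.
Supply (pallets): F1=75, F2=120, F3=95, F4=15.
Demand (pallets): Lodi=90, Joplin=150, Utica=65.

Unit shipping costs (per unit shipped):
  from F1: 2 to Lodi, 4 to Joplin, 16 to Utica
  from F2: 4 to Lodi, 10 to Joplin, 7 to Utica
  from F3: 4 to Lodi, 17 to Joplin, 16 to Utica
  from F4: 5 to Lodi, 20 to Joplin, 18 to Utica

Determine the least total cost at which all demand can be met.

2020

Optimal allocation:
  F1–Joplin: 75 × 4 = 300
  F2–Joplin: 55 × 10 = 550
  F2–Utica: 65 × 7 = 455
  F3–Lodi: 75 × 4 = 300
  F3–Joplin: 20 × 17 = 340
  F4–Lodi: 15 × 5 = 75
Total = 300 + 550 + 455 + 300 + 340 + 75 = 2020.
(Supply check: F1 ships 75; F2 ships 120; F3 ships 95; F4 ships 15.)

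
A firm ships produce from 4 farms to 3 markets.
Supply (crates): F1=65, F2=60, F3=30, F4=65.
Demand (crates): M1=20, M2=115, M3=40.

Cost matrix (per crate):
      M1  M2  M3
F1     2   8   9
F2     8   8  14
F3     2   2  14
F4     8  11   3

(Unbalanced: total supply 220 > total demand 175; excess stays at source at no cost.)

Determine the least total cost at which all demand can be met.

900

Optimal allocation:
  F1->M1: 20 × 2 = 40
  F1->M2: 45 × 8 = 360
  F2->M2: 40 × 8 = 320
  F3->M2: 30 × 2 = 60
  F4->M3: 40 × 3 = 120
Total = 40 + 360 + 320 + 60 + 120 = 900.
(Supply check: F1 ships 65; F2 ships 40; F3 ships 30; F4 ships 40.)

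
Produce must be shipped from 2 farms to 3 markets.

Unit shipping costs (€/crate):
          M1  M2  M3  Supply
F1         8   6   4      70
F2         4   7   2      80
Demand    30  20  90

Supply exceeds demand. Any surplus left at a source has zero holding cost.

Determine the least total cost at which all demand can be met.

500

One minimum-cost allocation:
  F1–M2: 20 × €6 = €120
  F1–M3: 40 × €4 = €160
  F2–M1: 30 × €4 = €120
  F2–M3: 50 × €2 = €100
Total = 120 + 160 + 120 + 100 = €500.
(Supply check: F1 ships 60; F2 ships 80.)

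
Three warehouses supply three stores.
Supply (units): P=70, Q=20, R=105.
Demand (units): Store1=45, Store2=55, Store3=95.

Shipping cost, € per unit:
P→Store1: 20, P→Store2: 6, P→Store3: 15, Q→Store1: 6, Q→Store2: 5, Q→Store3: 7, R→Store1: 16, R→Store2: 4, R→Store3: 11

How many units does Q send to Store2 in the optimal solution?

Solving gives:
  P->Store2: 55 × €6 = €330
  P->Store3: 15 × €15 = €225
  Q->Store1: 20 × €6 = €120
  R->Store1: 25 × €16 = €400
  R->Store3: 80 × €11 = €880
Total cost = €1955.
The route Q→Store2 is not used.

0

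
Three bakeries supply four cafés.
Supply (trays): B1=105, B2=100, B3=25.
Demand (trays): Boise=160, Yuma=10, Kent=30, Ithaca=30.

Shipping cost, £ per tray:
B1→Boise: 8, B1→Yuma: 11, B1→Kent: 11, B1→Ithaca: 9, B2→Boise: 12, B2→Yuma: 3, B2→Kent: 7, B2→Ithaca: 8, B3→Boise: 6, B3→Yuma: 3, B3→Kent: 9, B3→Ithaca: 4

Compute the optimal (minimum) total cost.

Optimal allocation:
  B1→Boise: 105 trays
  B2→Boise: 30 trays
  B2→Yuma: 10 trays
  B2→Kent: 30 trays
  B2→Ithaca: 30 trays
  B3→Boise: 25 trays
Total cost = £1830.
(Supply check: B1 ships 105; B2 ships 100; B3 ships 25.)

1830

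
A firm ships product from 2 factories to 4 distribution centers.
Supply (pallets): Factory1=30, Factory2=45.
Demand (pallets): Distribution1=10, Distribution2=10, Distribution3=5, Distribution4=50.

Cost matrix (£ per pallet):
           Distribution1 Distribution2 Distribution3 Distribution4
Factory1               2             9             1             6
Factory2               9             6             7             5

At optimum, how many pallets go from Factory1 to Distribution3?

5

Optimal shipments:
  Factory1->Distribution1: 10 × £2 = £20
  Factory1->Distribution3: 5 × £1 = £5
  Factory1->Distribution4: 15 × £6 = £90
  Factory2->Distribution2: 10 × £6 = £60
  Factory2->Distribution4: 35 × £5 = £175
Total cost = £350.
So Factory1→Distribution3 carries 5 pallets.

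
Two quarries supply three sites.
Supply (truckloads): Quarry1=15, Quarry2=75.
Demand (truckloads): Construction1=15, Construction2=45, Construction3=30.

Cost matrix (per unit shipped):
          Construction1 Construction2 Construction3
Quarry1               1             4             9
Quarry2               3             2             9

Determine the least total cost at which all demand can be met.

Optimal allocation:
  Quarry1–Construction1: 15 × 1 = 15
  Quarry2–Construction2: 45 × 2 = 90
  Quarry2–Construction3: 30 × 9 = 270
Total = 15 + 90 + 270 = 375.

375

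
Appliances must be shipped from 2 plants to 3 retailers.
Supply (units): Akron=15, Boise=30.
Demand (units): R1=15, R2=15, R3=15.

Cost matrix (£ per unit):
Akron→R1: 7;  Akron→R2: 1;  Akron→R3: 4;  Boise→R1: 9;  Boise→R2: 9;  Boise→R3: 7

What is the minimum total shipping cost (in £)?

255

A cheapest plan:
  Akron→R2: 15 × £1 = £15
  Boise→R1: 15 × £9 = £135
  Boise→R3: 15 × £7 = £105
Total = 15 + 135 + 105 = £255.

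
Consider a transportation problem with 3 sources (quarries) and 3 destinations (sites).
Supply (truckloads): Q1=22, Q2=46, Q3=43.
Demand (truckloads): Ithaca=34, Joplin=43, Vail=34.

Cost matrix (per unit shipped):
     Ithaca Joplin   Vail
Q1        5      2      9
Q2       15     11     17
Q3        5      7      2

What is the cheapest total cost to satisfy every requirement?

A cheapest plan:
  Q1–Ithaca: 22 × 5 = 110
  Q2–Ithaca: 3 × 15 = 45
  Q2–Joplin: 43 × 11 = 473
  Q3–Ithaca: 9 × 5 = 45
  Q3–Vail: 34 × 2 = 68
Total = 110 + 45 + 473 + 45 + 68 = 741.

741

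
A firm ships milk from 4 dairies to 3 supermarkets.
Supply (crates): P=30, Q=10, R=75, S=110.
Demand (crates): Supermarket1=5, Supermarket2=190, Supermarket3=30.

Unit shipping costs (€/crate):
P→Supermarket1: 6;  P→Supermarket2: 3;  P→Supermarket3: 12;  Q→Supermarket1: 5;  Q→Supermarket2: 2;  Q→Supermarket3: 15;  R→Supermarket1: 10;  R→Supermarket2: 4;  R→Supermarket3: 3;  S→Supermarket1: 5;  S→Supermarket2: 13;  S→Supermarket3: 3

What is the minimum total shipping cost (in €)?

A cheapest plan:
  P–Supermarket2: 30 × €3 = €90
  Q–Supermarket2: 10 × €2 = €20
  R–Supermarket2: 75 × €4 = €300
  S–Supermarket1: 5 × €5 = €25
  S–Supermarket2: 75 × €13 = €975
  S–Supermarket3: 30 × €3 = €90
Total = 90 + 20 + 300 + 25 + 975 + 90 = €1500.

1500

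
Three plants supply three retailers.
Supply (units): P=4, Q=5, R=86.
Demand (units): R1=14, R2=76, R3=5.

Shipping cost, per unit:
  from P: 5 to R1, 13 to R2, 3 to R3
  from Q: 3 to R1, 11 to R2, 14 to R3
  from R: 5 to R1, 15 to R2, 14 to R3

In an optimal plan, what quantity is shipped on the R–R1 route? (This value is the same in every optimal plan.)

14

Optimal shipments:
  P to R3: 4 × 3 = 12
  Q to R2: 5 × 11 = 55
  R to R1: 14 × 5 = 70
  R to R2: 71 × 15 = 1065
  R to R3: 1 × 14 = 14
Total cost = 1216.
So R→R1 carries 14 units.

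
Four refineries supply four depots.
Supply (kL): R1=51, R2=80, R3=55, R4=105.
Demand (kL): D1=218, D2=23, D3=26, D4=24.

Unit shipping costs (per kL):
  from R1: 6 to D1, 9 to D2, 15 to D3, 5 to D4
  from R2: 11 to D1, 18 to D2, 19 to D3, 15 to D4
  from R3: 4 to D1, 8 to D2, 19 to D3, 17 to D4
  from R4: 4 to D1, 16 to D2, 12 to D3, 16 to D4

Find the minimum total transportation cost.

2079

A cheapest plan:
  R1->D1: 4 kL
  R1->D2: 23 kL
  R1->D4: 24 kL
  R2->D1: 80 kL
  R3->D1: 55 kL
  R4->D1: 79 kL
  R4->D3: 26 kL
Total cost = 2079.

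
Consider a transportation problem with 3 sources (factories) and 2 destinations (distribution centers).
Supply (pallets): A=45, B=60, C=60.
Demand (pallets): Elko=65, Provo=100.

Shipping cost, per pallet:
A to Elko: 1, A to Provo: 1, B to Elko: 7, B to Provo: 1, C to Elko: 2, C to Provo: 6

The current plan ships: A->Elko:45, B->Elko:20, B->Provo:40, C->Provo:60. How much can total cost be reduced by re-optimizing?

360

Current plan cost = 45·1 + 20·7 + 40·1 + 60·6 = 585.
Optimal plan:
  A->Elko: 5 × 1 = 5
  A->Provo: 40 × 1 = 40
  B->Provo: 60 × 1 = 60
  C->Elko: 60 × 2 = 120
Optimal cost = 225.
Saving = 585 − 225 = 360.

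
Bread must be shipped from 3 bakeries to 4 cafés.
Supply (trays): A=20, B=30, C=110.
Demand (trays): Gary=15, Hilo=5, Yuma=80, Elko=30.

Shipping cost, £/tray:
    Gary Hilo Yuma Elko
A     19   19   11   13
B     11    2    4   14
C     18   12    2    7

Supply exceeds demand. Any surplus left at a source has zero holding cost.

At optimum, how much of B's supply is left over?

10

Minimum-cost shipments:
  B->Gary: 15 × £11 = £165
  B->Hilo: 5 × £2 = £10
  C->Yuma: 80 × £2 = £160
  C->Elko: 30 × £7 = £210
Total cost = £545.
B ships 20 of its 30, leaving 10.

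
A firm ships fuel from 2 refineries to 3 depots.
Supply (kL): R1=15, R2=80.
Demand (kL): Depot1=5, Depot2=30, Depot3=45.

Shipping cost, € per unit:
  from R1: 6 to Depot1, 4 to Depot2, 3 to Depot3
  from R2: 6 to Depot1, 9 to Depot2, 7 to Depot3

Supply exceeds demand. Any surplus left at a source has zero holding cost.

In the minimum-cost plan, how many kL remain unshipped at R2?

An optimal plan:
  R1→Depot2: 15 × €4 = €60
  R2→Depot1: 5 × €6 = €30
  R2→Depot2: 15 × €9 = €135
  R2→Depot3: 45 × €7 = €315
Total cost = €540.
R2 ships 65 of its 80, leaving 15.

15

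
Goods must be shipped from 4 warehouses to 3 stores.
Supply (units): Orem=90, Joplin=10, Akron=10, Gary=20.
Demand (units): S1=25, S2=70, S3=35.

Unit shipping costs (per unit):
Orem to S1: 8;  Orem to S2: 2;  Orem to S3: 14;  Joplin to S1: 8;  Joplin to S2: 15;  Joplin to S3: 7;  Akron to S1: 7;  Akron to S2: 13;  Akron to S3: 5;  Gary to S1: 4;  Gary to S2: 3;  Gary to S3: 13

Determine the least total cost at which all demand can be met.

590

One minimum-cost allocation:
  Orem to S1: 5 units
  Orem to S2: 70 units
  Orem to S3: 15 units
  Joplin to S3: 10 units
  Akron to S3: 10 units
  Gary to S1: 20 units
Total cost = 590.
(Supply check: Orem ships 90; Joplin ships 10; Akron ships 10; Gary ships 20.)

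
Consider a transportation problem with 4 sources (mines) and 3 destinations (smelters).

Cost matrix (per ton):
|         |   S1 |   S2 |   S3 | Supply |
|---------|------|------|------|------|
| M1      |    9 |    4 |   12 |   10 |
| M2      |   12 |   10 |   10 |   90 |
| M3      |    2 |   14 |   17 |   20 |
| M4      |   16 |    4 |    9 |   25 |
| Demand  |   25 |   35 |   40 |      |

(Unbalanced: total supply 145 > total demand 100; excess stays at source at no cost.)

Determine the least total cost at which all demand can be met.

One minimum-cost allocation:
  M1→S2: 10 tons
  M2→S1: 5 tons
  M2→S3: 40 tons
  M3→S1: 20 tons
  M4→S2: 25 tons
Total cost = 640.

640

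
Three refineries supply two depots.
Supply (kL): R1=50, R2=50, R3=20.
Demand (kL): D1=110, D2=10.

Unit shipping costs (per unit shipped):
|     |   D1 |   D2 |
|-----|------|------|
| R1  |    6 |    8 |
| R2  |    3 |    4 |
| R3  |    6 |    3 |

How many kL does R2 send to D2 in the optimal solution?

0

The minimum-cost plan:
  R1->D1: 50 × 6 = 300
  R2->D1: 50 × 3 = 150
  R3->D1: 10 × 6 = 60
  R3->D2: 10 × 3 = 30
Total cost = 540.
The route R2→D2 is not used.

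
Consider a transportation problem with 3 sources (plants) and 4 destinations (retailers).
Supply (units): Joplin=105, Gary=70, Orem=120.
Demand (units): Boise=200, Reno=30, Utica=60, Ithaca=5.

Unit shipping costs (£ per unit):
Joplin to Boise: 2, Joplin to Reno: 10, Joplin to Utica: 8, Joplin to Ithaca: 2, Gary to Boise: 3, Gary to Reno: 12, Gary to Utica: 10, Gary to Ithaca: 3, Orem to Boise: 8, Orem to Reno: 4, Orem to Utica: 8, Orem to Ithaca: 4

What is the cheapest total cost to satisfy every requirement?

Optimal allocation:
  Joplin to Boise: 105 × £2 = £210
  Gary to Boise: 70 × £3 = £210
  Orem to Boise: 25 × £8 = £200
  Orem to Reno: 30 × £4 = £120
  Orem to Utica: 60 × £8 = £480
  Orem to Ithaca: 5 × £4 = £20
Total = 210 + 210 + 200 + 120 + 480 + 20 = £1240.

1240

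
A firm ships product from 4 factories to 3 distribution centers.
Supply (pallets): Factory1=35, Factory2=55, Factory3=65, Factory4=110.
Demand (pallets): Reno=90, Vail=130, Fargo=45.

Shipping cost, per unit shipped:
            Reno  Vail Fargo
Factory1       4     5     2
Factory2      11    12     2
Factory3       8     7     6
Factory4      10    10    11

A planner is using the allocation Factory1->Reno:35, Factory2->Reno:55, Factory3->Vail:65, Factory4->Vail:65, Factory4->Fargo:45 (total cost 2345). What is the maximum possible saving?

Current plan cost = 35·4 + 55·11 + 65·7 + 65·10 + 45·11 = 2345.
Optimal plan:
  Factory1 to Reno: 35 pallets
  Factory2 to Reno: 10 pallets
  Factory2 to Fargo: 45 pallets
  Factory3 to Vail: 65 pallets
  Factory4 to Reno: 45 pallets
  Factory4 to Vail: 65 pallets
Optimal cost = 1895.
Saving = 2345 − 1895 = 450.

450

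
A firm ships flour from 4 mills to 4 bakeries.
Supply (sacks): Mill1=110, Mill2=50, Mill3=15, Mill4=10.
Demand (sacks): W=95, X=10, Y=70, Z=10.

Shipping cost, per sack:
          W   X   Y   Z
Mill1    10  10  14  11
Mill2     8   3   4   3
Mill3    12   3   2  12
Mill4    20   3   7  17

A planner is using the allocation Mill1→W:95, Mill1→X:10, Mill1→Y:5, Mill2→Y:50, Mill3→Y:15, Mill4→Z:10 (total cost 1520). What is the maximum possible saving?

130

Current plan cost = 95·10 + 10·10 + 5·14 + 50·4 + 15·2 + 10·17 = 1520.
Optimal plan:
  Mill1→W: 95 sacks
  Mill1→X: 5 sacks
  Mill1→Z: 10 sacks
  Mill2→Y: 50 sacks
  Mill3→Y: 15 sacks
  Mill4→X: 5 sacks
  Mill4→Y: 5 sacks
Optimal cost = 1390.
Saving = 1520 − 1390 = 130.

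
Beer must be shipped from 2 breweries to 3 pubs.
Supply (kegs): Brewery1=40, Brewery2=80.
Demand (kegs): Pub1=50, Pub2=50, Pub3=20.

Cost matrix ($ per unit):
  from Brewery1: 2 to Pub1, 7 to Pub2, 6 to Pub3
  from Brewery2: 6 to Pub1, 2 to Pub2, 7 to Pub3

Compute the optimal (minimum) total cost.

An optimal shipping plan:
  Brewery1 to Pub1: 40 kegs
  Brewery2 to Pub1: 10 kegs
  Brewery2 to Pub2: 50 kegs
  Brewery2 to Pub3: 20 kegs
Total cost = $380.

380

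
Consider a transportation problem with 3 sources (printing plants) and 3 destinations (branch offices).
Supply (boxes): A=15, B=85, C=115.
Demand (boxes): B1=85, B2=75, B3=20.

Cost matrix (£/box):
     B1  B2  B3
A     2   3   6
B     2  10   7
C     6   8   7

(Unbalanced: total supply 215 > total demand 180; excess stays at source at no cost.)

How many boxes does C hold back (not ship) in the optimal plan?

35

Minimum-cost shipments:
  A to B2: 15 × £3 = £45
  B to B1: 85 × £2 = £170
  C to B2: 60 × £8 = £480
  C to B3: 20 × £7 = £140
Total cost = £835.
C ships 80 of its 115, leaving 35.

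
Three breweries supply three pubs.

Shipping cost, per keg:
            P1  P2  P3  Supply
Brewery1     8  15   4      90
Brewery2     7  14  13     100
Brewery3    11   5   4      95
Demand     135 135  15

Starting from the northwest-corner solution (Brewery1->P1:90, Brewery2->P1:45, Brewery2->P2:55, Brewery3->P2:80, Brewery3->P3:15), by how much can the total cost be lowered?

Current plan cost = 90·8 + 45·7 + 55·14 + 80·5 + 15·4 = 2265.
Optimal plan:
  Brewery1→P1: 35 × 8 = 280
  Brewery1→P2: 40 × 15 = 600
  Brewery1→P3: 15 × 4 = 60
  Brewery2→P1: 100 × 7 = 700
  Brewery3→P2: 95 × 5 = 475
Optimal cost = 2115.
Saving = 2265 − 2115 = 150.

150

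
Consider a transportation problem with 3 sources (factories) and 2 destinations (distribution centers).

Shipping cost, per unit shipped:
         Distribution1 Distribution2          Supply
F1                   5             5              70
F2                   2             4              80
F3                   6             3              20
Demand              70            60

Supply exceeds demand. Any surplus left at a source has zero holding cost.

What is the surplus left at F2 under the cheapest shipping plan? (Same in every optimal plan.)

0

An optimal plan:
  F1–Distribution2: 30 × 5 = 150
  F2–Distribution1: 70 × 2 = 140
  F2–Distribution2: 10 × 4 = 40
  F3–Distribution2: 20 × 3 = 60
Total cost = 390.
F2 ships 80 of its 80, leaving 0.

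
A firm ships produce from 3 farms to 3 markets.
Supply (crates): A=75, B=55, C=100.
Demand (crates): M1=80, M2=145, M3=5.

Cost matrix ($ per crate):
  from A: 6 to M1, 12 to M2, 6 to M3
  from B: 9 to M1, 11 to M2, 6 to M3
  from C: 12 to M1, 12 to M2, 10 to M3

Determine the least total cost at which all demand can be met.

A cheapest plan:
  A→M1: 75 × $6 = $450
  B→M1: 5 × $9 = $45
  B→M2: 45 × $11 = $495
  B→M3: 5 × $6 = $30
  C→M2: 100 × $12 = $1200
Total = 450 + 45 + 495 + 30 + 1200 = $2220.

2220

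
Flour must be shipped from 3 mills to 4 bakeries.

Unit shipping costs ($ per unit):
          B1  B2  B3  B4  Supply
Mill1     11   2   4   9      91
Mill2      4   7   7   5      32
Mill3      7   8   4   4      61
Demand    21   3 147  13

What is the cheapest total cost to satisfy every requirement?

741

Optimal allocation:
  Mill1→B2: 3 × $2 = $6
  Mill1→B3: 88 × $4 = $352
  Mill2→B1: 21 × $4 = $84
  Mill2→B4: 11 × $5 = $55
  Mill3→B3: 59 × $4 = $236
  Mill3→B4: 2 × $4 = $8
Total = 6 + 352 + 84 + 55 + 236 + 8 = $741.
(Supply check: Mill1 ships 91; Mill2 ships 32; Mill3 ships 61.)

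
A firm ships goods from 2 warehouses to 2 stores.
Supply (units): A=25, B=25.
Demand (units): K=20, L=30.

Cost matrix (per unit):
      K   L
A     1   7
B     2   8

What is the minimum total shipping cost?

255

An optimal shipping plan:
  A to L: 25 × 7 = 175
  B to K: 20 × 2 = 40
  B to L: 5 × 8 = 40
Total = 175 + 40 + 40 = 255.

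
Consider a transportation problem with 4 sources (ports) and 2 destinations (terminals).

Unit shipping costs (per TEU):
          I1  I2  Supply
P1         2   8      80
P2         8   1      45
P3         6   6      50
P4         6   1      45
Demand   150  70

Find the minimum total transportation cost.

650

Optimal allocation:
  P1–I1: 80 × 2 = 160
  P2–I2: 45 × 1 = 45
  P3–I1: 50 × 6 = 300
  P4–I1: 20 × 6 = 120
  P4–I2: 25 × 1 = 25
Total = 160 + 45 + 300 + 120 + 25 = 650.
(Supply check: P1 ships 80; P2 ships 45; P3 ships 50; P4 ships 45.)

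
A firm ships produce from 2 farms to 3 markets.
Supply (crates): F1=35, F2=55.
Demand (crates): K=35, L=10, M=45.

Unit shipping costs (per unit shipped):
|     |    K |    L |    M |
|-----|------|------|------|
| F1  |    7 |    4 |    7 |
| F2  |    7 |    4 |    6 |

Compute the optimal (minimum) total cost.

555

A cheapest plan:
  F1 to K: 35 crates
  F2 to L: 10 crates
  F2 to M: 45 crates
Total cost = 555.
(Supply check: F1 ships 35; F2 ships 55.)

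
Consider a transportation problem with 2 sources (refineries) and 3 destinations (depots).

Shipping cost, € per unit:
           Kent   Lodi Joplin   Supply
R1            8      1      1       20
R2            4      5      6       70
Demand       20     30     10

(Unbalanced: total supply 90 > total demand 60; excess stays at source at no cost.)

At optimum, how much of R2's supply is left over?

Minimum-cost shipments:
  R1–Lodi: 10 × €1 = €10
  R1–Joplin: 10 × €1 = €10
  R2–Kent: 20 × €4 = €80
  R2–Lodi: 20 × €5 = €100
Total cost = €200.
R2 ships 40 of its 70, leaving 30.

30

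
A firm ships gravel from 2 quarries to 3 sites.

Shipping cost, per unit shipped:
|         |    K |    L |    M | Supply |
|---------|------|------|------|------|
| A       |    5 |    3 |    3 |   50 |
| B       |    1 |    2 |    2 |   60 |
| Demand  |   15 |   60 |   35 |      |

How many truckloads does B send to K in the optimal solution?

15

Solving gives:
  A to L: 15 × 3 = 45
  A to M: 35 × 3 = 105
  B to K: 15 × 1 = 15
  B to L: 45 × 2 = 90
Total cost = 255.
So B→K carries 15 truckloads.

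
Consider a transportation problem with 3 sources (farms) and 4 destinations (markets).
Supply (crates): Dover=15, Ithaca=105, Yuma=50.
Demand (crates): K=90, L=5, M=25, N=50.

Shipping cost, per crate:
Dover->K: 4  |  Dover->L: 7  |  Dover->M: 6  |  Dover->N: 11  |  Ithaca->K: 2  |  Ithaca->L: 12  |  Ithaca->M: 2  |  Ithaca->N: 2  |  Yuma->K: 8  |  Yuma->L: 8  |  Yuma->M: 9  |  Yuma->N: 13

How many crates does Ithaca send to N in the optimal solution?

Optimal shipments:
  Dover->K: 15 × 4 = 60
  Ithaca->K: 30 × 2 = 60
  Ithaca->M: 25 × 2 = 50
  Ithaca->N: 50 × 2 = 100
  Yuma->K: 45 × 8 = 360
  Yuma->L: 5 × 8 = 40
Total cost = 670.
So Ithaca→N carries 50 crates.

50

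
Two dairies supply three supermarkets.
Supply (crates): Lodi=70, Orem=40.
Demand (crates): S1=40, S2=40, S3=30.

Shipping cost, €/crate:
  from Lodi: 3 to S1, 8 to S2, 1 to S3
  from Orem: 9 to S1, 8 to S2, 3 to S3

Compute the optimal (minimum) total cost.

A cheapest plan:
  Lodi to S1: 40 × €3 = €120
  Lodi to S3: 30 × €1 = €30
  Orem to S2: 40 × €8 = €320
Total = 120 + 30 + 320 = €470.

470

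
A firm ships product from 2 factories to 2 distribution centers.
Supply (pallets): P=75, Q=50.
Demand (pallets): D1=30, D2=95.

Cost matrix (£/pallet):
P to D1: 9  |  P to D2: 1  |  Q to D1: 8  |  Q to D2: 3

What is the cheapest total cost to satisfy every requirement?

375

Optimal allocation:
  P->D2: 75 pallets
  Q->D1: 30 pallets
  Q->D2: 20 pallets
Total cost = £375.
(Supply check: P ships 75; Q ships 50.)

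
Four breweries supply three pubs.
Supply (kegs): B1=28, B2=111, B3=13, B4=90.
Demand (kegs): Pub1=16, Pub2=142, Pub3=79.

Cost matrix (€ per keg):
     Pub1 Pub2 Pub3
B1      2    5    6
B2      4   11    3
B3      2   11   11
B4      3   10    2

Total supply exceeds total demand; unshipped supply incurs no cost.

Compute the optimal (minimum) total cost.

An optimal shipping plan:
  B1–Pub2: 28 × €5 = €140
  B2–Pub1: 3 × €4 = €12
  B2–Pub2: 103 × €11 = €1133
  B3–Pub1: 13 × €2 = €26
  B4–Pub2: 11 × €10 = €110
  B4–Pub3: 79 × €2 = €158
Total = 140 + 12 + 1133 + 26 + 110 + 158 = €1579.

1579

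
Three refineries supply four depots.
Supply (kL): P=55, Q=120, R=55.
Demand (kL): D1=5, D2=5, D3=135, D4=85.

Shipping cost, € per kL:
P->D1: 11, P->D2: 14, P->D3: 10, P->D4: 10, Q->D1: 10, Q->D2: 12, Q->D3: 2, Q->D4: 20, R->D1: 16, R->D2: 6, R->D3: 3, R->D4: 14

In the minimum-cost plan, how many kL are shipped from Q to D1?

Solving gives:
  P to D4: 55 × €10 = €550
  Q to D1: 5 × €10 = €50
  Q to D3: 115 × €2 = €230
  R to D2: 5 × €6 = €30
  R to D3: 20 × €3 = €60
  R to D4: 30 × €14 = €420
Total cost = €1340.
So Q→D1 carries 5 kL.

5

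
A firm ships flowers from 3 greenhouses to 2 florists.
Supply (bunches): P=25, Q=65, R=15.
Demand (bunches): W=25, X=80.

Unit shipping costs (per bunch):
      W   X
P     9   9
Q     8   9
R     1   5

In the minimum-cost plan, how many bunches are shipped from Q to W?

10

The minimum-cost plan:
  P to X: 25 × 9 = 225
  Q to W: 10 × 8 = 80
  Q to X: 55 × 9 = 495
  R to W: 15 × 1 = 15
Total cost = 815.
So Q→W carries 10 bunches.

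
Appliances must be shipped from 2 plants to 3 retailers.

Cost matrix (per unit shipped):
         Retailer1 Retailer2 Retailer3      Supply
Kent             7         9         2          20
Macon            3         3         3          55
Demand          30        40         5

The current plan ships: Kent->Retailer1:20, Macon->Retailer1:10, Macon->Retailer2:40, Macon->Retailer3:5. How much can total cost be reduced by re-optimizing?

25

Current plan cost = 20·7 + 10·3 + 40·3 + 5·3 = 305.
Optimal plan:
  Kent→Retailer1: 15 × 7 = 105
  Kent→Retailer3: 5 × 2 = 10
  Macon→Retailer1: 15 × 3 = 45
  Macon→Retailer2: 40 × 3 = 120
Optimal cost = 280.
Saving = 305 − 280 = 25.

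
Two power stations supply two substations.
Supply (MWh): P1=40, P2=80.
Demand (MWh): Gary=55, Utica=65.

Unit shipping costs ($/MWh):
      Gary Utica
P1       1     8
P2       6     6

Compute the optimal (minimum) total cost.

One minimum-cost allocation:
  P1–Gary: 40 × $1 = $40
  P2–Gary: 15 × $6 = $90
  P2–Utica: 65 × $6 = $390
Total = 40 + 90 + 390 = $520.

520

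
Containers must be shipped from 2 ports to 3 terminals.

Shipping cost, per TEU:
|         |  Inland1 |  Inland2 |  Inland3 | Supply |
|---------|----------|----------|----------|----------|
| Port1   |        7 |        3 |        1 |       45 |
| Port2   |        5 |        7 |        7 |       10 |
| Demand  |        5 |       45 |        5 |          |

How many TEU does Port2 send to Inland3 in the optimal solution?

The minimum-cost plan:
  Port1→Inland2: 40 TEU
  Port1→Inland3: 5 TEU
  Port2→Inland1: 5 TEU
  Port2→Inland2: 5 TEU
Total cost = 185.
The route Port2→Inland3 is not used.

0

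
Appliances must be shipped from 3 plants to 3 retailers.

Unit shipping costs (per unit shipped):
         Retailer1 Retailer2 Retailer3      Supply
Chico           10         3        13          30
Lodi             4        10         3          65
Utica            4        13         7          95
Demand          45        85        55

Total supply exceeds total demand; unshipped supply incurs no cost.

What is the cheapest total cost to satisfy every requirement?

An optimal shipping plan:
  Chico->Retailer2: 30 × 3 = 90
  Lodi->Retailer2: 10 × 10 = 100
  Lodi->Retailer3: 55 × 3 = 165
  Utica->Retailer1: 45 × 4 = 180
  Utica->Retailer2: 45 × 13 = 585
Total = 90 + 100 + 165 + 180 + 585 = 1120.
(Supply check: Chico ships 30; Lodi ships 65; Utica ships 90.)

1120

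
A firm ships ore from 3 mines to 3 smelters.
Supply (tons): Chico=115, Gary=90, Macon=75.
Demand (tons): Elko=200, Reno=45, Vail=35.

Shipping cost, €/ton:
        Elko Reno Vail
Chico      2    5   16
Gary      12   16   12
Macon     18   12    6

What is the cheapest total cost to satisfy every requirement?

A cheapest plan:
  Chico→Elko: 110 tons
  Chico→Reno: 5 tons
  Gary→Elko: 90 tons
  Macon→Reno: 40 tons
  Macon→Vail: 35 tons
Total cost = €2015.
(Supply check: Chico ships 115; Gary ships 90; Macon ships 75.)

2015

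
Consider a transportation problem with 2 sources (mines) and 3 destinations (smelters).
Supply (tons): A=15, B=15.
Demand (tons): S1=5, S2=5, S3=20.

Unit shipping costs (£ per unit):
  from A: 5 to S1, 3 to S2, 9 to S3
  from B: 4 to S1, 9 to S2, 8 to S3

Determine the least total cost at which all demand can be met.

205

An optimal shipping plan:
  A->S1: 5 × £5 = £25
  A->S2: 5 × £3 = £15
  A->S3: 5 × £9 = £45
  B->S3: 15 × £8 = £120
Total = 25 + 15 + 45 + 120 = £205.
(Supply check: A ships 15; B ships 15.)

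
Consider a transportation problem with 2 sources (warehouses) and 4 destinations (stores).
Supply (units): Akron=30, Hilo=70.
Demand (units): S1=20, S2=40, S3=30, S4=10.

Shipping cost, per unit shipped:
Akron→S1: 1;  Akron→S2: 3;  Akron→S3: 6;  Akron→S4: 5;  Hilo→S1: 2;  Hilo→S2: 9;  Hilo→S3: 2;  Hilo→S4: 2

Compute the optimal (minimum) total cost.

300

A cheapest plan:
  Akron–S2: 30 × 3 = 90
  Hilo–S1: 20 × 2 = 40
  Hilo–S2: 10 × 9 = 90
  Hilo–S3: 30 × 2 = 60
  Hilo–S4: 10 × 2 = 20
Total = 90 + 40 + 90 + 60 + 20 = 300.
(Supply check: Akron ships 30; Hilo ships 70.)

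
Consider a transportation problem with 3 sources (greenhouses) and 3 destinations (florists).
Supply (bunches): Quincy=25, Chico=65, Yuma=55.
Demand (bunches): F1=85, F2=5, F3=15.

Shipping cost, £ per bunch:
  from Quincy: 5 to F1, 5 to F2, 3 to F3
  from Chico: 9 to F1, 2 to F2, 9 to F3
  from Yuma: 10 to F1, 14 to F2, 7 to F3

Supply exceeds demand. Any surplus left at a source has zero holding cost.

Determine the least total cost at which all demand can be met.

An optimal shipping plan:
  Quincy→F1: 25 × £5 = £125
  Chico→F1: 60 × £9 = £540
  Chico→F2: 5 × £2 = £10
  Yuma→F3: 15 × £7 = £105
Total = 125 + 540 + 10 + 105 = £780.

780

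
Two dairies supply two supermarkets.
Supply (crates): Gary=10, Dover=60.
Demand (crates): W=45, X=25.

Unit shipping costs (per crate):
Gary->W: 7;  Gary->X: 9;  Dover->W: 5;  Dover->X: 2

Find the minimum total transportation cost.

An optimal shipping plan:
  Gary to W: 10 × 7 = 70
  Dover to W: 35 × 5 = 175
  Dover to X: 25 × 2 = 50
Total = 70 + 175 + 50 = 295.

295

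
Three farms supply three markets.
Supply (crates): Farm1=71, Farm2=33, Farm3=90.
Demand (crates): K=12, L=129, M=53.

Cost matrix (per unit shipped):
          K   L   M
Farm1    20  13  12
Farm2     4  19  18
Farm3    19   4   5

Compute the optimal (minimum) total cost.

1677

An optimal shipping plan:
  Farm1 to L: 18 × 13 = 234
  Farm1 to M: 53 × 12 = 636
  Farm2 to K: 12 × 4 = 48
  Farm2 to L: 21 × 19 = 399
  Farm3 to L: 90 × 4 = 360
Total = 234 + 636 + 48 + 399 + 360 = 1677.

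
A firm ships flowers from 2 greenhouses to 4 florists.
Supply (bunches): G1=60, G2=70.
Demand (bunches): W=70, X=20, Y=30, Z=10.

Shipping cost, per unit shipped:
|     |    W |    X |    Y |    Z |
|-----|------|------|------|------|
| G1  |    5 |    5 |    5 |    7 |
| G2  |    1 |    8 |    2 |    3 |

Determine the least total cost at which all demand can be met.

One minimum-cost allocation:
  G1->X: 20 × 5 = 100
  G1->Y: 30 × 5 = 150
  G1->Z: 10 × 7 = 70
  G2->W: 70 × 1 = 70
Total = 100 + 150 + 70 + 70 = 390.
(Supply check: G1 ships 60; G2 ships 70.)

390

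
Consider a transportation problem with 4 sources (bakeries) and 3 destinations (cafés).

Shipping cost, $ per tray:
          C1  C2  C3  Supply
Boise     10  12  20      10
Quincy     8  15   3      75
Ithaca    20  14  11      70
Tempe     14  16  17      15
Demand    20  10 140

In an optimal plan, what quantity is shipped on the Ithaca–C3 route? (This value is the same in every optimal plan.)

65

Solving gives:
  Boise→C1: 5 × $10 = $50
  Boise→C2: 5 × $12 = $60
  Quincy→C3: 75 × $3 = $225
  Ithaca→C2: 5 × $14 = $70
  Ithaca→C3: 65 × $11 = $715
  Tempe→C1: 15 × $14 = $210
Total cost = $1330.
So Ithaca→C3 carries 65 trays.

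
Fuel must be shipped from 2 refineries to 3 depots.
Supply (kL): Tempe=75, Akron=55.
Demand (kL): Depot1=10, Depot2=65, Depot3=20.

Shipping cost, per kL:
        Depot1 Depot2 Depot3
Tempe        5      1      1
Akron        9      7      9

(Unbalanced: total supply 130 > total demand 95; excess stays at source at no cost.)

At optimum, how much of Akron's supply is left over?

35

An optimal plan:
  Tempe->Depot2: 55 × 1 = 55
  Tempe->Depot3: 20 × 1 = 20
  Akron->Depot1: 10 × 9 = 90
  Akron->Depot2: 10 × 7 = 70
Total cost = 235.
Akron ships 20 of its 55, leaving 35.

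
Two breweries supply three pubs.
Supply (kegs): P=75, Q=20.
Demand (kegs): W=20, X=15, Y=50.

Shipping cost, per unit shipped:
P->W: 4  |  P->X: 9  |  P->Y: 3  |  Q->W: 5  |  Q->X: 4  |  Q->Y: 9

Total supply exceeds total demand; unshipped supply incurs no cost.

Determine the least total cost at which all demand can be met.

290

An optimal shipping plan:
  P–W: 20 kegs
  P–Y: 50 kegs
  Q–X: 15 kegs
Total cost = 290.
(Supply check: P ships 70; Q ships 15.)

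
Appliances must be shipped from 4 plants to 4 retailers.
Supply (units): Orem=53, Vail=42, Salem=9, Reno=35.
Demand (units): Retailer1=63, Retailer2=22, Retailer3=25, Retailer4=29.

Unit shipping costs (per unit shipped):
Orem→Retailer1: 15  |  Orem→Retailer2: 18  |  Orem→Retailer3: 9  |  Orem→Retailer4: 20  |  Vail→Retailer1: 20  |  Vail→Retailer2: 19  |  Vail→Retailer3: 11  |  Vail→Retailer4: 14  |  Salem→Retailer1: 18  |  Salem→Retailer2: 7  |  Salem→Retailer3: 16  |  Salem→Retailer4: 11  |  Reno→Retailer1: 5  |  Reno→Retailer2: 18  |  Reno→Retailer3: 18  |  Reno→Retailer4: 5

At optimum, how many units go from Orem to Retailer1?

28

Solving gives:
  Orem→Retailer1: 28 × 15 = 420
  Orem→Retailer3: 25 × 9 = 225
  Vail→Retailer2: 13 × 19 = 247
  Vail→Retailer4: 29 × 14 = 406
  Salem→Retailer2: 9 × 7 = 63
  Reno→Retailer1: 35 × 5 = 175
Total cost = 1536.
So Orem→Retailer1 carries 28 units.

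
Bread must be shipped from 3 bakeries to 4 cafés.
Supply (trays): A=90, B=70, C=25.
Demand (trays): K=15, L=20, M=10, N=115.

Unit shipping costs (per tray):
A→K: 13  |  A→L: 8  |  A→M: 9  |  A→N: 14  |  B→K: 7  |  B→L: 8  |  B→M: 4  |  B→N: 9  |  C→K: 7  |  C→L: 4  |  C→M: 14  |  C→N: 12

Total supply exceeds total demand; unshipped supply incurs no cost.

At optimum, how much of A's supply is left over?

25

An optimal plan:
  A to L: 10 trays
  A to M: 10 trays
  A to N: 45 trays
  B to N: 70 trays
  C to K: 15 trays
  C to L: 10 trays
Total cost = 1575.
A ships 65 of its 90, leaving 25.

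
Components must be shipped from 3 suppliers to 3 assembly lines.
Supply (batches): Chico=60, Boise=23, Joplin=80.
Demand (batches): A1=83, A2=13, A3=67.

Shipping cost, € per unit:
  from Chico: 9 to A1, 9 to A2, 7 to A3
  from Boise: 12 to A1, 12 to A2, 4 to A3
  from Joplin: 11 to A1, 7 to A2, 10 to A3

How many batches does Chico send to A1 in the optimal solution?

16

Optimal shipments:
  Chico->A1: 16 × €9 = €144
  Chico->A3: 44 × €7 = €308
  Boise->A3: 23 × €4 = €92
  Joplin->A1: 67 × €11 = €737
  Joplin->A2: 13 × €7 = €91
Total cost = €1372.
So Chico→A1 carries 16 batches.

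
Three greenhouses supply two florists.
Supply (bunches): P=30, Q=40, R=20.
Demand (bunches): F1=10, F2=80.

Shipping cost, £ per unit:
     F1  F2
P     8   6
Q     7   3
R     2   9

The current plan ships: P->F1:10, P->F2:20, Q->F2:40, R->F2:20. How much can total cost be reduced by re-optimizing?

Current plan cost = 10·8 + 20·6 + 40·3 + 20·9 = £500.
Optimal plan:
  P->F2: 30 × £6 = £180
  Q->F2: 40 × £3 = £120
  R->F1: 10 × £2 = £20
  R->F2: 10 × £9 = £90
Optimal cost = £410.
Saving = 500 − 410 = £90.

90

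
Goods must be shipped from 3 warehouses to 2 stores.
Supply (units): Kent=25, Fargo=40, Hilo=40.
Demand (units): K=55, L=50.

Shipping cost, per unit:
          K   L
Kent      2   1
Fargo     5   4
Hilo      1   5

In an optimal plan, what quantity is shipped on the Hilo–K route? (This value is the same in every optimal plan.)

40

The minimum-cost plan:
  Kent to K: 15 × 2 = 30
  Kent to L: 10 × 1 = 10
  Fargo to L: 40 × 4 = 160
  Hilo to K: 40 × 1 = 40
Total cost = 240.
So Hilo→K carries 40 units.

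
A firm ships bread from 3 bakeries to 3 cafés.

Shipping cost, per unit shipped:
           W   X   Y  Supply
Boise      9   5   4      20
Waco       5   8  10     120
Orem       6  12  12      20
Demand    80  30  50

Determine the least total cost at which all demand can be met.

An optimal shipping plan:
  Boise->Y: 20 × 4 = 80
  Waco->W: 60 × 5 = 300
  Waco->X: 30 × 8 = 240
  Waco->Y: 30 × 10 = 300
  Orem->W: 20 × 6 = 120
Total = 80 + 300 + 240 + 300 + 120 = 1040.
(Supply check: Boise ships 20; Waco ships 120; Orem ships 20.)

1040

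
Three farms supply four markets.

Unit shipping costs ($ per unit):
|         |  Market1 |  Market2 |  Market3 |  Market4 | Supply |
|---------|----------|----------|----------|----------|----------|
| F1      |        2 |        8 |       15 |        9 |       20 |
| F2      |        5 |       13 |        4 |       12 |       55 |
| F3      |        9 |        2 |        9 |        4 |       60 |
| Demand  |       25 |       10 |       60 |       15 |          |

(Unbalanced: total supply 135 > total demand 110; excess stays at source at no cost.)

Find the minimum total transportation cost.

430

Optimal allocation:
  F1–Market1: 20 × $2 = $40
  F2–Market3: 55 × $4 = $220
  F3–Market1: 5 × $9 = $45
  F3–Market2: 10 × $2 = $20
  F3–Market3: 5 × $9 = $45
  F3–Market4: 15 × $4 = $60
Total = 40 + 220 + 45 + 20 + 45 + 60 = $430.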